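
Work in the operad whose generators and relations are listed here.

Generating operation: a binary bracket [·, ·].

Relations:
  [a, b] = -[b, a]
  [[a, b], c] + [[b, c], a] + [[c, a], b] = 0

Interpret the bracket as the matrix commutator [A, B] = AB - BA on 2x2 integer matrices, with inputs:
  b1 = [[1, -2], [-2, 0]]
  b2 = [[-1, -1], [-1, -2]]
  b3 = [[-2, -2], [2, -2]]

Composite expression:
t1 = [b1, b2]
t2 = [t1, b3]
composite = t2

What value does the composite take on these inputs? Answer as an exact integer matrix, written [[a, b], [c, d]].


[[0, 0], [0, 0]]

[b1, b2] = [[0, 1], [-1, 0]]
[[b1, b2], b3] = [[0, 0], [0, 0]]


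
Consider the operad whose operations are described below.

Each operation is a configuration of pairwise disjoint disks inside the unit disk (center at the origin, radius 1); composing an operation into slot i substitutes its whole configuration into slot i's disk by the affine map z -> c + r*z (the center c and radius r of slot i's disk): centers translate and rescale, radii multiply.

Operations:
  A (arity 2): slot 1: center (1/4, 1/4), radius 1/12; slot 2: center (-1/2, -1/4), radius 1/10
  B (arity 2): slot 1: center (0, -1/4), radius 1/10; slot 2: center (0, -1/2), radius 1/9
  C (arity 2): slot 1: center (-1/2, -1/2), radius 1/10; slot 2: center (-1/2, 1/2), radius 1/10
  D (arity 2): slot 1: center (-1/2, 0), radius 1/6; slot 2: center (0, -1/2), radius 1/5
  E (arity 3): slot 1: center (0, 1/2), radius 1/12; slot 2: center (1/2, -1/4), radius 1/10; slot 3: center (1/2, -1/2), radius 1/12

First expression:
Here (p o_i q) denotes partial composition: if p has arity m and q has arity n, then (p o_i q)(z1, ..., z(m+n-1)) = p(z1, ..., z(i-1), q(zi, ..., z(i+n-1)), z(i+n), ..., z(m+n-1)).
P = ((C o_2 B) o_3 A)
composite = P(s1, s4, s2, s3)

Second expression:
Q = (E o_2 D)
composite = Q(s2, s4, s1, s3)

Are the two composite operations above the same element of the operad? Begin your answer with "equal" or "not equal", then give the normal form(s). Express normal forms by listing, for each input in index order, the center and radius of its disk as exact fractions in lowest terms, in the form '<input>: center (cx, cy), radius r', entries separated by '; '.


not equal — first s1: center (-1/2, -1/2), radius 1/10; s2: center (-179/360, 163/360), radius 1/1080; s3: center (-91/180, 161/360), radius 1/900; s4: center (-1/2, 19/40), radius 1/100, second s1: center (1/2, -3/10), radius 1/50; s2: center (0, 1/2), radius 1/12; s3: center (1/2, -1/2), radius 1/12; s4: center (9/20, -1/4), radius 1/60

The first expression, normalized: s1: center (-1/2, -1/2), radius 1/10; s2: center (-179/360, 163/360), radius 1/1080; s3: center (-91/180, 161/360), radius 1/900; s4: center (-1/2, 19/40), radius 1/100
The second expression, normalized: s1: center (1/2, -3/10), radius 1/50; s2: center (0, 1/2), radius 1/12; s3: center (1/2, -1/2), radius 1/12; s4: center (9/20, -1/4), radius 1/60
Distinct normal forms: not equal.


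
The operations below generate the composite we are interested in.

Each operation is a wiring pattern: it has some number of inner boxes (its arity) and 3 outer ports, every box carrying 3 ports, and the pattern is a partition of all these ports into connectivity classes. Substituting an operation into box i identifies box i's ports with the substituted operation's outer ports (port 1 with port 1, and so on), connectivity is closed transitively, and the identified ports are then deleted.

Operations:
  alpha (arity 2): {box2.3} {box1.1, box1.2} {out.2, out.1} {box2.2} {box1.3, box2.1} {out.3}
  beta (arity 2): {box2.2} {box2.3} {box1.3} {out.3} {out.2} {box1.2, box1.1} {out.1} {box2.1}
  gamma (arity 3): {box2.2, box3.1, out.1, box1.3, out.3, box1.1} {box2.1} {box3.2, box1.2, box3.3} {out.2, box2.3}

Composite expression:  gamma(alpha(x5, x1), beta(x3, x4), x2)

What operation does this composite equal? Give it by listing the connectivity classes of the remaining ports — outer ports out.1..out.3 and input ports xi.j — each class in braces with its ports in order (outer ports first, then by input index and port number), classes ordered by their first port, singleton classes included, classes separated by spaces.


{out.1, out.3, x2.1, x2.2, x2.3} {out.2} {x1.1, x5.3} {x1.2} {x1.3} {x3.1, x3.2} {x3.3} {x4.1} {x4.2} {x4.3} {x5.1, x5.2}

Treat the ports identified at gamma as solder joints: merge, then drop.
the subtree at alpha composes to {out.1, out.2} {out.3} {x1.1, x5.3} {x1.2} {x1.3} {x5.1, x5.2} on (x5, x1); out.j = own outer ports
the subtree at beta composes to {out.1} {out.2} {out.3} {x3.1, x3.2} {x3.3} {x4.1} {x4.2} {x4.3} on (x3, x4); out.j = own outer ports
the subtree at gamma composes to {out.1, out.3, x2.1, x2.2, x2.3} {out.2} {x1.1, x5.3} {x1.2} {x1.3} {x3.1, x3.2} {x3.3} {x4.1} {x4.2} {x4.3} {x5.1, x5.2} on (x5, x1, x3, x4, x2); out.j = own outer ports


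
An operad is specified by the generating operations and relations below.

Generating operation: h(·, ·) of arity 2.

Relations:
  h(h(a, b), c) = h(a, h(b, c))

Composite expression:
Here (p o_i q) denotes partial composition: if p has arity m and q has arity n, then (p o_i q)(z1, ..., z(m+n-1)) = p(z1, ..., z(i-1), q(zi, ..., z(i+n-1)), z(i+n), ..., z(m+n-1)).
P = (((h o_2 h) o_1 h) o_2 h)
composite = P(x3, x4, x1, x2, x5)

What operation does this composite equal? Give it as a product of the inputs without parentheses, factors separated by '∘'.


Key point: h is associative — brackets drop, the x-order remains.
h(x4, x1) reduces to x4 ∘ x1
h(x3, h(x4, x1)) reduces to x3 ∘ x4 ∘ x1
h(x2, x5) reduces to x2 ∘ x5
h(h(x3, h(x4, x1)), h(x2, x5)) reduces to x3 ∘ x4 ∘ x1 ∘ x2 ∘ x5

x3 ∘ x4 ∘ x1 ∘ x2 ∘ x5


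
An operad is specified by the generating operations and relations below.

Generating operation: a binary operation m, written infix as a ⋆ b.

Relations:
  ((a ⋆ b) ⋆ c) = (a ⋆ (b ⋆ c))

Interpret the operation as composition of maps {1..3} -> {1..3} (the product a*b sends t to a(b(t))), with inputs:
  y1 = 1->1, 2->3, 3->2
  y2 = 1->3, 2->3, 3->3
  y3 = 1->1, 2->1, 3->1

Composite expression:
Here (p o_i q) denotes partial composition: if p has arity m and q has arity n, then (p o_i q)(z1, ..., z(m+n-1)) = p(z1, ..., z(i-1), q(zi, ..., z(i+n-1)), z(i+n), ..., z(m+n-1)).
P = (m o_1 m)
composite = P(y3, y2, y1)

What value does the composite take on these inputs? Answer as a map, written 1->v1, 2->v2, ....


1->1, 2->1, 3->1

(y3 ⋆ y2) = 1->1, 2->1, 3->1
((y3 ⋆ y2) ⋆ y1) = 1->1, 2->1, 3->1


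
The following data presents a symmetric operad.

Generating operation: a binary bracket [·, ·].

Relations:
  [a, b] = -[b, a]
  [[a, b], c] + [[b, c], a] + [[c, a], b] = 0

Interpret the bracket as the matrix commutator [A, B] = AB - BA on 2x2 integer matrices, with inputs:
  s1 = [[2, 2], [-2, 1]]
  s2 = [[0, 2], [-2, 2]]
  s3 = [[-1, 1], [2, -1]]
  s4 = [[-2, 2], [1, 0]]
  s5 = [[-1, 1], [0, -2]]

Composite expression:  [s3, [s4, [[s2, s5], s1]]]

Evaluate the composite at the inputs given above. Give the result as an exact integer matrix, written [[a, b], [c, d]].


[[180, 0], [0, -180]]

[s2, s5] = [[2, -4], [-2, -2]]
[[s2, s5], s1] = [[12, 12], [6, -12]]
[s4, [[s2, s5], s1]] = [[0, -72], [36, 0]]
[s3, [s4, [[s2, s5], s1]]] = [[180, 0], [0, -180]]


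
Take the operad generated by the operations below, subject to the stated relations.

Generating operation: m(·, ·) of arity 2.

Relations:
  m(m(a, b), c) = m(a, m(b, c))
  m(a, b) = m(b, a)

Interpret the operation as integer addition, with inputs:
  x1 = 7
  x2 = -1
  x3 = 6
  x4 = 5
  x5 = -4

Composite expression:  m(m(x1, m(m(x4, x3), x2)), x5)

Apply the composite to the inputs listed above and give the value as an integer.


13

m(x4, x3) = 11
m(m(x4, x3), x2) = 10
m(x1, m(m(x4, x3), x2)) = 17
m(m(x1, m(m(x4, x3), x2)), x5) = 13


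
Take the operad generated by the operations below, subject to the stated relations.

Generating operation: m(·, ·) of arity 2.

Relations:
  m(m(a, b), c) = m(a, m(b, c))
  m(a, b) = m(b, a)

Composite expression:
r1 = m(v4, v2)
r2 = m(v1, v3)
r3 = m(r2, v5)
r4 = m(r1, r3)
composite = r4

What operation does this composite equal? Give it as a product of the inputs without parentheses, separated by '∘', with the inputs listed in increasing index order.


v1 ∘ v2 ∘ v3 ∘ v4 ∘ v5

Reordering under m is free, so list the v-inputs canonically.
m(v4, v2) collapses to v4 ∘ v2
m(v1, v3) collapses to v1 ∘ v3
m(m(v1, v3), v5) collapses to v1 ∘ v3 ∘ v5
m(m(v4, v2), m(m(v1, v3), v5)) collapses to v4 ∘ v2 ∘ v1 ∘ v3 ∘ v5
the factors in increasing index order: v1 ∘ v2 ∘ v3 ∘ v4 ∘ v5


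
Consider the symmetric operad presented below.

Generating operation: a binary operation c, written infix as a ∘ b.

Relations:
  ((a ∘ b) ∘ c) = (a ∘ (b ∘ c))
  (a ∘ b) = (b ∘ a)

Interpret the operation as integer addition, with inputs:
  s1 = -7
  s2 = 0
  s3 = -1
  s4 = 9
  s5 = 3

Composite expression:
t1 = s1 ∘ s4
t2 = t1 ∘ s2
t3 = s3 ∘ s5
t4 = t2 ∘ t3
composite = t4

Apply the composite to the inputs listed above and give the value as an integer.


(s1 ∘ s4) = 2
((s1 ∘ s4) ∘ s2) = 2
(s3 ∘ s5) = 2
(((s1 ∘ s4) ∘ s2) ∘ (s3 ∘ s5)) = 4

4


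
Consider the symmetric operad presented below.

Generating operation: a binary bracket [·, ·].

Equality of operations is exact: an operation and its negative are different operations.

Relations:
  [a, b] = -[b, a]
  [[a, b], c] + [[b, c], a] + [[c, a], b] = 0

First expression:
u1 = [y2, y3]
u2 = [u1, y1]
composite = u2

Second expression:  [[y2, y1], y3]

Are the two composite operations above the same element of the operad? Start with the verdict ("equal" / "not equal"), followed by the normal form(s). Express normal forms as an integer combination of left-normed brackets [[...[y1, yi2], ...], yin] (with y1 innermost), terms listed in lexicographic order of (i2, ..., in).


not equal — first -[[y1, y2], y3] + [[y1, y3], y2], second -[[y1, y2], y3]

The first expression, normalized: -[[y1, y2], y3] + [[y1, y3], y2]
The second expression, normalized: -[[y1, y2], y3]
The forms do not match — not equal.


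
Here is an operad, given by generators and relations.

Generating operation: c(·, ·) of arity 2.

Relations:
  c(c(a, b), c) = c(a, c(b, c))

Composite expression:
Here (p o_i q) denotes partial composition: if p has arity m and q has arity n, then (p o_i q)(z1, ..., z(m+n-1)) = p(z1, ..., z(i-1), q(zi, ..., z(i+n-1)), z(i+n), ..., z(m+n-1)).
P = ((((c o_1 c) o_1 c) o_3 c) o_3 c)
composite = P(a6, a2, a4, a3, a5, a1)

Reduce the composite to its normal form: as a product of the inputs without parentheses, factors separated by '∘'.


a6 ∘ a2 ∘ a4 ∘ a3 ∘ a5 ∘ a1

Under associativity of c, the answer is the a's in reading order.
c(a6, a2) spells out as a6 ∘ a2
c(a4, a3) spells out as a4 ∘ a3
c(c(a4, a3), a5) spells out as a4 ∘ a3 ∘ a5
c(c(a6, a2), c(c(a4, a3), a5)) spells out as a6 ∘ a2 ∘ a4 ∘ a3 ∘ a5
c(c(c(a6, a2), c(c(a4, a3), a5)), a1) spells out as a6 ∘ a2 ∘ a4 ∘ a3 ∘ a5 ∘ a1


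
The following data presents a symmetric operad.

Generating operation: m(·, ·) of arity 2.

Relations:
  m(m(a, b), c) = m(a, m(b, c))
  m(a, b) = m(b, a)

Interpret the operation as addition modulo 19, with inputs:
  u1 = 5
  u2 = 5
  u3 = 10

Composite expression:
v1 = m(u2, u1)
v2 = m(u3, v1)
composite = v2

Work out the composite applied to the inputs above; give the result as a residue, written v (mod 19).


1 (mod 19)

m(u2, u1) = 10
m(u3, m(u2, u1)) = 1


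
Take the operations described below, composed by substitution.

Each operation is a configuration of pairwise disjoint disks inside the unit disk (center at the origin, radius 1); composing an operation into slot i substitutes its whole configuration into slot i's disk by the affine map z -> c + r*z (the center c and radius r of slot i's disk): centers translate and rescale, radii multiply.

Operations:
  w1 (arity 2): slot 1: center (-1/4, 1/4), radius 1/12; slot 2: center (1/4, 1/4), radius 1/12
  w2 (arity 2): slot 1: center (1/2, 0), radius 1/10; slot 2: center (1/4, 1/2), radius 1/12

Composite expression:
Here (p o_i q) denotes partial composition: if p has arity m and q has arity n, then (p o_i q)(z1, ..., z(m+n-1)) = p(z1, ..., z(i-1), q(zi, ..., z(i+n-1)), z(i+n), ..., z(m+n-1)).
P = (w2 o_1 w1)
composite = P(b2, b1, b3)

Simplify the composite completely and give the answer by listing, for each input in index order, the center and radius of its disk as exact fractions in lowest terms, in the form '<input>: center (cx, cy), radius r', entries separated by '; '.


b1: center (21/40, 1/40), radius 1/120; b2: center (19/40, 1/40), radius 1/120; b3: center (1/4, 1/2), radius 1/12

Only the slot chain above each b matters under w2; compose those maps.
b2 passes through 2 substitutions, ending at center (19/40, 1/40), radius 1/120
b1 passes through 2 substitutions, ending at center (21/40, 1/40), radius 1/120
b3 passes through 1 substitution, ending at center (1/4, 1/2), radius 1/12


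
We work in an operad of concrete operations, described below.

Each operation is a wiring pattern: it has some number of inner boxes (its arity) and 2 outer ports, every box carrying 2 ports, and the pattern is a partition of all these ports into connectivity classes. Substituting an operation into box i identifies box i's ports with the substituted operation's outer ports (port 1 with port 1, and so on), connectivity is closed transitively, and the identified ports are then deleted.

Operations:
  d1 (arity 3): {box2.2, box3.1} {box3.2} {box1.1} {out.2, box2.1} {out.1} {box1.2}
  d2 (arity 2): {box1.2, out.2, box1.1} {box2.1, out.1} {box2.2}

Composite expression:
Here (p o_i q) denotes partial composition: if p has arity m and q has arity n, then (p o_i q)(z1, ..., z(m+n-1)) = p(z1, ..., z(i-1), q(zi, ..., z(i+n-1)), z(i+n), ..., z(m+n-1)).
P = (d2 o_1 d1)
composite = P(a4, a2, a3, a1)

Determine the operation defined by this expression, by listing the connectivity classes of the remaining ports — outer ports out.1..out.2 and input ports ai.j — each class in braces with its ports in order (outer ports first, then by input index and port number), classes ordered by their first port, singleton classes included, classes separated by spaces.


Treat the ports identified at d2 as solder joints: merge, then drop.
stage d1: inputs (a4, a2, a3), connectivity {out.1} {out.2, a2.1} {a2.2, a3.1} {a3.2} {a4.1} {a4.2}, out.j its boundary
stage d2: inputs (a4, a2, a3, a1), connectivity {out.1, a1.1} {out.2, a2.1} {a1.2} {a2.2, a3.1} {a3.2} {a4.1} {a4.2}, out.j its boundary

{out.1, a1.1} {out.2, a2.1} {a1.2} {a2.2, a3.1} {a3.2} {a4.1} {a4.2}


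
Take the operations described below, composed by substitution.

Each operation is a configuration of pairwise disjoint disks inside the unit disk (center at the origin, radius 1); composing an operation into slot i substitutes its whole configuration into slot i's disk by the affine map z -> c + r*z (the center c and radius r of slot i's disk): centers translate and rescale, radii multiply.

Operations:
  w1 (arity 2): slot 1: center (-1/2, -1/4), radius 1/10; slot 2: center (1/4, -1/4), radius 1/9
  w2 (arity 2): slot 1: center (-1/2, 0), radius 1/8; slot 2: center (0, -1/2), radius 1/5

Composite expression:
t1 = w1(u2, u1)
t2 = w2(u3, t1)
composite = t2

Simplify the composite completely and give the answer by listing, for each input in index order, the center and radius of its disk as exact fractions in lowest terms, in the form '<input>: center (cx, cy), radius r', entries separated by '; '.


u1: center (1/20, -11/20), radius 1/45; u2: center (-1/10, -11/20), radius 1/50; u3: center (-1/2, 0), radius 1/8

Only the slot chain above each u matters under w2; compose those maps.
input u3: applying the 1 nested substitution gives center (-1/2, 0), radius 1/8
input u2: applying the 2 nested substitutions gives center (-1/10, -11/20), radius 1/50
input u1: applying the 2 nested substitutions gives center (1/20, -11/20), radius 1/45


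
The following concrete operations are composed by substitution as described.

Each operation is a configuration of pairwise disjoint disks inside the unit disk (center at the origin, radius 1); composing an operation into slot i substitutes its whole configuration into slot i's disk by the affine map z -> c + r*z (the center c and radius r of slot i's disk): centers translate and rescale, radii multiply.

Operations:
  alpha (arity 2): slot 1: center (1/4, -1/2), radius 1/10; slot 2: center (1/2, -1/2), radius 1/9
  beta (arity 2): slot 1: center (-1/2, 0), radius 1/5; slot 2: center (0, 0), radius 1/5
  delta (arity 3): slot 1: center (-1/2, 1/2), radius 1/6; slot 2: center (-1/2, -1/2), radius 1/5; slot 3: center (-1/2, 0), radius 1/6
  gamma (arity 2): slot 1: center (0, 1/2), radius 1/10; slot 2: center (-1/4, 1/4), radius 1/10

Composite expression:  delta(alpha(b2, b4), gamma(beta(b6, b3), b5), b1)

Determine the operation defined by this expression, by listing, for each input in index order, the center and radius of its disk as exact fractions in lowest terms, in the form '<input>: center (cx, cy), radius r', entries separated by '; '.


Affine substitution under delta: radii multiply and b-centers shift.
input b2: composing its 2 substitution steps yields center (-11/24, 5/12), radius 1/60
input b4: composing its 2 substitution steps yields center (-5/12, 5/12), radius 1/54
input b6: composing its 3 substitution steps yields center (-51/100, -2/5), radius 1/250
input b3: composing its 3 substitution steps yields center (-1/2, -2/5), radius 1/250
input b5: composing its 2 substitution steps yields center (-11/20, -9/20), radius 1/50
input b1: composing its 1 substitution step yields center (-1/2, 0), radius 1/6

b1: center (-1/2, 0), radius 1/6; b2: center (-11/24, 5/12), radius 1/60; b3: center (-1/2, -2/5), radius 1/250; b4: center (-5/12, 5/12), radius 1/54; b5: center (-11/20, -9/20), radius 1/50; b6: center (-51/100, -2/5), radius 1/250


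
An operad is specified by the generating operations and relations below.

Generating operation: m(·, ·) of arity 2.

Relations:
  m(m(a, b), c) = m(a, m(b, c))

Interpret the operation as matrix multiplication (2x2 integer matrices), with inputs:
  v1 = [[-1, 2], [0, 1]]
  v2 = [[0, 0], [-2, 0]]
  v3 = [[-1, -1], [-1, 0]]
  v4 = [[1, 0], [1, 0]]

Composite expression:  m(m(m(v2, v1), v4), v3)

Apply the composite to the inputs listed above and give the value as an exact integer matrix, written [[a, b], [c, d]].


[[0, 0], [2, 2]]

m(v2, v1) = [[0, 0], [2, -4]]
m(m(v2, v1), v4) = [[0, 0], [-2, 0]]
m(m(m(v2, v1), v4), v3) = [[0, 0], [2, 2]]


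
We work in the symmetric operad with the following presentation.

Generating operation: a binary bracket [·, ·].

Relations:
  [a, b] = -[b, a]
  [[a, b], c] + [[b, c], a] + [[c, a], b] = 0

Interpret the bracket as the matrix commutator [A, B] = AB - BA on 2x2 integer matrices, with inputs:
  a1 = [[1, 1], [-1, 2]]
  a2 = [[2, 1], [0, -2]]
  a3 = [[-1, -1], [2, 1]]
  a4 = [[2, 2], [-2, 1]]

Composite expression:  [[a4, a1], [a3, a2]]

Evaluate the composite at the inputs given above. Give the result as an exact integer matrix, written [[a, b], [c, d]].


[[18, 12], [-12, -18]]

[a4, a1] = [[0, 3], [3, 0]]
[a3, a2] = [[-2, 2], [8, 2]]
[[a4, a1], [a3, a2]] = [[18, 12], [-12, -18]]


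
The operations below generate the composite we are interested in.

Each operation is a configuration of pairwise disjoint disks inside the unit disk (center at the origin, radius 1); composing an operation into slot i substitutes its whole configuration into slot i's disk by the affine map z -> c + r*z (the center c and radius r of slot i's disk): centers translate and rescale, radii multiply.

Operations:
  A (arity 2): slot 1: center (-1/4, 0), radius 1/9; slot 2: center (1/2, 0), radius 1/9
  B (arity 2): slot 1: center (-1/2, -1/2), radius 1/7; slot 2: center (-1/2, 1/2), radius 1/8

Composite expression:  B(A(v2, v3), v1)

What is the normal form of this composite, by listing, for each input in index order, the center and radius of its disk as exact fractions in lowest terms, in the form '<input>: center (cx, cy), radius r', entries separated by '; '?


v1: center (-1/2, 1/2), radius 1/8; v2: center (-15/28, -1/2), radius 1/63; v3: center (-3/7, -1/2), radius 1/63

Each v-disk chains the slot maps above it in B; radii multiply.
tracing v2 down its 2-map path: center (-15/28, -1/2), radius 1/63
tracing v3 down its 2-map path: center (-3/7, -1/2), radius 1/63
tracing v1 down its 1-map path: center (-1/2, 1/2), radius 1/8


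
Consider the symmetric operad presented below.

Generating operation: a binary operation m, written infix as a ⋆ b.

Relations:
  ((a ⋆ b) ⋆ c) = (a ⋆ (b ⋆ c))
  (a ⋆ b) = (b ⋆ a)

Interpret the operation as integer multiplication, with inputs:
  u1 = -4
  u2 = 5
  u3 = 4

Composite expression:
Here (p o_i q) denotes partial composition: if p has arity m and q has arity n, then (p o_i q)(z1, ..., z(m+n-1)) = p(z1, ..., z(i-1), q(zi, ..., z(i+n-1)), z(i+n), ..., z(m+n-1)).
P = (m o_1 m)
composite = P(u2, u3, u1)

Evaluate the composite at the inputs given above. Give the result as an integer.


-80

(u2 ⋆ u3) = 20
((u2 ⋆ u3) ⋆ u1) = -80


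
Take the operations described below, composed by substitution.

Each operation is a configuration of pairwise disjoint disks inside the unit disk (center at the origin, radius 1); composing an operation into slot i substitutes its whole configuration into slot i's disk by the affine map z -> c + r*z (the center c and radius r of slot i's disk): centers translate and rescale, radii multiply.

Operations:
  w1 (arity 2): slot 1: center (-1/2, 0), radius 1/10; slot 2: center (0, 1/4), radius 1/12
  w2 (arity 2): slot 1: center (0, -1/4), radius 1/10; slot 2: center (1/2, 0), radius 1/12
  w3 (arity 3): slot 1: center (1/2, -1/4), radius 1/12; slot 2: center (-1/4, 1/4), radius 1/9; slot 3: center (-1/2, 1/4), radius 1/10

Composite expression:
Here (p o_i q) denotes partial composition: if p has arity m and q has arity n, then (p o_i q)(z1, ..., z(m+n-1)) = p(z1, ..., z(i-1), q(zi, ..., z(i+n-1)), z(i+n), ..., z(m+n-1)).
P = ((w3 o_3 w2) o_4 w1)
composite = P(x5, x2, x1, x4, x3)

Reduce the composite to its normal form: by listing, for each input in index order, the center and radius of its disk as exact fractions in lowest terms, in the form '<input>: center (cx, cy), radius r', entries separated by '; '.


x1: center (-1/2, 9/40), radius 1/100; x2: center (-1/4, 1/4), radius 1/9; x3: center (-9/20, 121/480), radius 1/1440; x4: center (-109/240, 1/4), radius 1/1200; x5: center (1/2, -1/4), radius 1/12

Follow each x-input down from w3: c' goes to c + r*c', radius to r*r'.
tracing x5 down its 1-map path: center (1/2, -1/4), radius 1/12
tracing x2 down its 1-map path: center (-1/4, 1/4), radius 1/9
tracing x1 down its 2-map path: center (-1/2, 9/40), radius 1/100
tracing x4 down its 3-map path: center (-109/240, 1/4), radius 1/1200
tracing x3 down its 3-map path: center (-9/20, 121/480), radius 1/1440


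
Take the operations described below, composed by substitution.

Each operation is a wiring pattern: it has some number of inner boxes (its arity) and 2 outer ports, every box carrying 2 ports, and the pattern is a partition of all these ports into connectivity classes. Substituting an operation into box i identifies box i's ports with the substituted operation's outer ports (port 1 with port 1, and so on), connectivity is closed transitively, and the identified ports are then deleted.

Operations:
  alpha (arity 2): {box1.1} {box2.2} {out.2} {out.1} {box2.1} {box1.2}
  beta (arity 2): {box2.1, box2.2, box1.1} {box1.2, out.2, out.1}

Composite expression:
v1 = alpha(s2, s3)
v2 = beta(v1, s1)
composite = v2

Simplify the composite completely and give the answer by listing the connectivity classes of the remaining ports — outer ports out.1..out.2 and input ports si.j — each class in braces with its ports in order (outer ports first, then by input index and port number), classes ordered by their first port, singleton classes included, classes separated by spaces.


{out.1, out.2} {s1.1, s1.2} {s2.1} {s2.2} {s3.1} {s3.2}


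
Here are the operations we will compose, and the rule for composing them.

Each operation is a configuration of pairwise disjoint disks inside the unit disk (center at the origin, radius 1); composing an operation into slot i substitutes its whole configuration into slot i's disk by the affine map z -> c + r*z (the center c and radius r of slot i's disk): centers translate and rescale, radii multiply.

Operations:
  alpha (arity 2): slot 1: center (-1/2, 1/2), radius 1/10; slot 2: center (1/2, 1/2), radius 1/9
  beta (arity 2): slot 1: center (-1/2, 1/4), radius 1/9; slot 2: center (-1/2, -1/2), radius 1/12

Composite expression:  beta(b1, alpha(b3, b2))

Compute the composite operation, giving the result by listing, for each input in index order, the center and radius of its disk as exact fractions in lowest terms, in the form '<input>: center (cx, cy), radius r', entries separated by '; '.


b1: center (-1/2, 1/4), radius 1/9; b2: center (-11/24, -11/24), radius 1/108; b3: center (-13/24, -11/24), radius 1/120

Each b-disk chains the slot maps above it in beta; radii multiply.
input b1: applying the 1 nested substitution gives center (-1/2, 1/4), radius 1/9
input b3: applying the 2 nested substitutions gives center (-13/24, -11/24), radius 1/120
input b2: applying the 2 nested substitutions gives center (-11/24, -11/24), radius 1/108


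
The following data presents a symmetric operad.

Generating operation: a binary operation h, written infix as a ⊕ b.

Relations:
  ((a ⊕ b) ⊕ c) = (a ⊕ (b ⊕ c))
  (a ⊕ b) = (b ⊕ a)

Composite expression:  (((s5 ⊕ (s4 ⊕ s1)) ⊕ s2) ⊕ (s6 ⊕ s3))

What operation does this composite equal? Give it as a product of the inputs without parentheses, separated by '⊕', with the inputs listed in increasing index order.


s1 ⊕ s2 ⊕ s3 ⊕ s4 ⊕ s5 ⊕ s6

Shape and order are irrelevant to h; the s-input set decides.
(s4 ⊕ s1) linearizes to s4 ⊕ s1
(s5 ⊕ (s4 ⊕ s1)) linearizes to s5 ⊕ s4 ⊕ s1
((s5 ⊕ (s4 ⊕ s1)) ⊕ s2) linearizes to s5 ⊕ s4 ⊕ s1 ⊕ s2
(s6 ⊕ s3) linearizes to s6 ⊕ s3
(((s5 ⊕ (s4 ⊕ s1)) ⊕ s2) ⊕ (s6 ⊕ s3)) linearizes to s5 ⊕ s4 ⊕ s1 ⊕ s2 ⊕ s6 ⊕ s3
sorting the factors by input index: s1 ⊕ s2 ⊕ s3 ⊕ s4 ⊕ s5 ⊕ s6


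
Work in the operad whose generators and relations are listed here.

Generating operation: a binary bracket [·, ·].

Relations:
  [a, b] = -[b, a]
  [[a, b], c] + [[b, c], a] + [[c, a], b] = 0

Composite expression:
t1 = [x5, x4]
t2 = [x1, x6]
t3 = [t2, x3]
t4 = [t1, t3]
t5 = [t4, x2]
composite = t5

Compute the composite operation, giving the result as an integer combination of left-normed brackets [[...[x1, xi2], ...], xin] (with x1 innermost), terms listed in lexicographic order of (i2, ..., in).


[[[[[x1, x6], x3], x4], x5], x2] - [[[[[x1, x6], x3], x5], x4], x2]

Expand each bracket as ab - ba; the x1-initial words give the coefficients.
Composite bracket: [[[x5, x4], [[x1, x6], x3]], x2]
Applying ab - ba throughout gives 32 signed words (2^5 = 32).
The x1-initial words carry the normal form:
  x1x6x3x4x5x2 (sign +1) contributes +[[[[[x1, x6], x3], x4], x5], x2]
  x1x6x3x5x4x2 (sign -1) contributes -[[[[[x1, x6], x3], x5], x4], x2]


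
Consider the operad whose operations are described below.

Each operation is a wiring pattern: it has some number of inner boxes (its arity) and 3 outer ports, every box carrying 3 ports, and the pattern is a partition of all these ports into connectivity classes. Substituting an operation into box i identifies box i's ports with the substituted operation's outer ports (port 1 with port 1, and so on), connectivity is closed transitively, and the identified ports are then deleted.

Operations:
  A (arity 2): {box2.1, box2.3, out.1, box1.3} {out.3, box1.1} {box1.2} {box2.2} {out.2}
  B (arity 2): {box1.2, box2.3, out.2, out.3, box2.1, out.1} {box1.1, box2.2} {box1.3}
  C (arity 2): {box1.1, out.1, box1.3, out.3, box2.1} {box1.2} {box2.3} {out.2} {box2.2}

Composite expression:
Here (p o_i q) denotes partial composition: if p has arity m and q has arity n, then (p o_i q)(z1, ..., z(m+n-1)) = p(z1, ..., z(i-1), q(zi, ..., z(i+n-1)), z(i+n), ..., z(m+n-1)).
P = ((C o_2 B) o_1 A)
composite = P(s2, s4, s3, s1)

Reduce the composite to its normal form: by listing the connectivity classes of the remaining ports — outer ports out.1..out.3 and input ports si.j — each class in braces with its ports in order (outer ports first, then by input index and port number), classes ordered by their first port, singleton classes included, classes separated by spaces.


{out.1, out.3, s1.1, s1.3, s2.1, s2.3, s3.2, s4.1, s4.3} {out.2} {s1.2, s3.1} {s2.2} {s3.3} {s4.2}

After gluing at C, chains via deleted ports link the s-ports.
the subtree at A composes to {out.1, s2.3, s4.1, s4.3} {out.2} {out.3, s2.1} {s2.2} {s4.2} on (s2, s4); out.j = own outer ports
the subtree at B composes to {out.1, out.2, out.3, s1.1, s1.3, s3.2} {s1.2, s3.1} {s3.3} on (s3, s1); out.j = own outer ports
the subtree at C composes to {out.1, out.3, s1.1, s1.3, s2.1, s2.3, s3.2, s4.1, s4.3} {out.2} {s1.2, s3.1} {s2.2} {s3.3} {s4.2} on (s2, s4, s3, s1); out.j = own outer ports


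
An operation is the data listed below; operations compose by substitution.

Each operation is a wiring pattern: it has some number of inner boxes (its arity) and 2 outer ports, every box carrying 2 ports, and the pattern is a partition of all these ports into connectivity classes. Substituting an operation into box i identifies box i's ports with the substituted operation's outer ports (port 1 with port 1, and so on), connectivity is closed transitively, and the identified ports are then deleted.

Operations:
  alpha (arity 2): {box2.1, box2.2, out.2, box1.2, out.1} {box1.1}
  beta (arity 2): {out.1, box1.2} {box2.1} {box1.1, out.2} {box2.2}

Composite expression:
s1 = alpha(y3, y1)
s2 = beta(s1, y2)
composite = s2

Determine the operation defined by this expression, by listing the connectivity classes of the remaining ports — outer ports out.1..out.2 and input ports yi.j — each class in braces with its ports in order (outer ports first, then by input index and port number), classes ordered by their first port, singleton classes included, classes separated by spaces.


{out.1, out.2, y1.1, y1.2, y3.2} {y2.1} {y2.2} {y3.1}


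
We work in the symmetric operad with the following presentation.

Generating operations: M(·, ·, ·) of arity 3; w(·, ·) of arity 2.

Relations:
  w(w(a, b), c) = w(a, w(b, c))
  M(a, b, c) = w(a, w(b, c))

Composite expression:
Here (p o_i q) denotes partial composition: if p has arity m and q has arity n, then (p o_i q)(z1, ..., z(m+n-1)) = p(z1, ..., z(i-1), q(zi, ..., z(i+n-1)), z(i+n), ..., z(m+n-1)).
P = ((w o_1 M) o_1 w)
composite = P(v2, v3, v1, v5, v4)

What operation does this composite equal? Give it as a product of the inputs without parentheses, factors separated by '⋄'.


v2 ⋄ v3 ⋄ v1 ⋄ v5 ⋄ v4

Every regrouping of w is equal, so read the v-inputs in written order.
w(v2, v3) reduces to v2 ⋄ v3
M(w(v2, v3), v1, v5) reduces to v2 ⋄ v3 ⋄ v1 ⋄ v5
w(M(w(v2, v3), v1, v5), v4) reduces to v2 ⋄ v3 ⋄ v1 ⋄ v5 ⋄ v4


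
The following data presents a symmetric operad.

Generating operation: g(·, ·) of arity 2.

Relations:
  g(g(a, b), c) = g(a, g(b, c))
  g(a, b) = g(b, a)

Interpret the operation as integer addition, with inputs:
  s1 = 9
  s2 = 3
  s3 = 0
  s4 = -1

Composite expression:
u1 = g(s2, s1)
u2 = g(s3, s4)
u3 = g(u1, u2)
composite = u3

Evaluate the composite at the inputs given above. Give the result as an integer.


g(s2, s1) = 12
g(s3, s4) = -1
g(g(s2, s1), g(s3, s4)) = 11

11


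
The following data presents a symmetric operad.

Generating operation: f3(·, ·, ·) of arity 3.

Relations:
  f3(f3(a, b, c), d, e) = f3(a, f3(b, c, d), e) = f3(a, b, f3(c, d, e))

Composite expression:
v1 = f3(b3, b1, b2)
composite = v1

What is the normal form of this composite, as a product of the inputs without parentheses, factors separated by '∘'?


b3 ∘ b1 ∘ b2

Associativity of f3 dissolves the nesting; only the b-input order survives.
f3(b3, b1, b2) unparenthesizes to b3 ∘ b1 ∘ b2


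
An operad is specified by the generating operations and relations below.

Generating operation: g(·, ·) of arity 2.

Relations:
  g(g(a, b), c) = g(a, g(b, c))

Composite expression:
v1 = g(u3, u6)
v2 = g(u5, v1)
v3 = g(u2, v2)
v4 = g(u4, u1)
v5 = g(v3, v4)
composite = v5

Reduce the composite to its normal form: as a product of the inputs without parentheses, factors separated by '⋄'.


Under associativity of g, the answer is the u's in reading order.
g(u3, u6) spells out as u3 ⋄ u6
g(u5, g(u3, u6)) spells out as u5 ⋄ u3 ⋄ u6
g(u2, g(u5, g(u3, u6))) spells out as u2 ⋄ u5 ⋄ u3 ⋄ u6
g(u4, u1) spells out as u4 ⋄ u1
g(g(u2, g(u5, g(u3, u6))), g(u4, u1)) spells out as u2 ⋄ u5 ⋄ u3 ⋄ u6 ⋄ u4 ⋄ u1

u2 ⋄ u5 ⋄ u3 ⋄ u6 ⋄ u4 ⋄ u1


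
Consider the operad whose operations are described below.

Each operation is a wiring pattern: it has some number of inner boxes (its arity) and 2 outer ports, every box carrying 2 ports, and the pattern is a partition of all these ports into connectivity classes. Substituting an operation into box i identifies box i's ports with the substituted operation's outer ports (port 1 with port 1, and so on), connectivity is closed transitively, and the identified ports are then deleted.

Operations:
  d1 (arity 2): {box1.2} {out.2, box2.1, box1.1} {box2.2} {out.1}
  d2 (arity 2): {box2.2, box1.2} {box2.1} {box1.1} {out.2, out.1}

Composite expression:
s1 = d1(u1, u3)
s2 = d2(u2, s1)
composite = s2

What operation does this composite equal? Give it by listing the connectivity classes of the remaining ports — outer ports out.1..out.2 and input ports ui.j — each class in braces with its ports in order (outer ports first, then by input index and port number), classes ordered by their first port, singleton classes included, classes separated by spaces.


{out.1, out.2} {u1.1, u2.2, u3.1} {u1.2} {u2.1} {u3.2}

After gluing at d2, chains via deleted ports link the u-ports.
composing d1 on (u1, u3), with out.j its own outer ports: {out.1} {out.2, u1.1, u3.1} {u1.2} {u3.2}
composing d2 on (u2, u1, u3), with out.j its own outer ports: {out.1, out.2} {u1.1, u2.2, u3.1} {u1.2} {u2.1} {u3.2}


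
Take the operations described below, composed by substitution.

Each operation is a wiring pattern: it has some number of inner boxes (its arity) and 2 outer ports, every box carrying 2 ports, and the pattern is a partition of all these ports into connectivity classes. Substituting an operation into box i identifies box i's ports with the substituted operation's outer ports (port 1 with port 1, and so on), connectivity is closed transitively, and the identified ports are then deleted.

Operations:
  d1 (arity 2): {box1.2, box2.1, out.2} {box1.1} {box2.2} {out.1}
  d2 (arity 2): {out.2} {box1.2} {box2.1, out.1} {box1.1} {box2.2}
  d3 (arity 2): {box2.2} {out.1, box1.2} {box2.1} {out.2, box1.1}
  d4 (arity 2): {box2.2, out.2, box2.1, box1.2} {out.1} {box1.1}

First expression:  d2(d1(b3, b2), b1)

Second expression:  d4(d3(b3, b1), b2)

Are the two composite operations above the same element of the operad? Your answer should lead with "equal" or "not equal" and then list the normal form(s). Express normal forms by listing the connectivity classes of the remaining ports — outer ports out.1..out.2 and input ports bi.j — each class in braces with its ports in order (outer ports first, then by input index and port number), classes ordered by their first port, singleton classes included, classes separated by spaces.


not equal; the first gives {out.1, b1.1} {out.2} {b1.2} {b2.1, b3.2} {b2.2} {b3.1} and the second {out.1} {out.2, b2.1, b2.2, b3.1} {b1.1} {b1.2} {b3.2}

Normal form of the first expression: {out.1, b1.1} {out.2} {b1.2} {b2.1, b3.2} {b2.2} {b3.1}
Normal form of the second expression: {out.1} {out.2, b2.1, b2.2, b3.1} {b1.1} {b1.2} {b3.2}
The normal forms differ: not equal.


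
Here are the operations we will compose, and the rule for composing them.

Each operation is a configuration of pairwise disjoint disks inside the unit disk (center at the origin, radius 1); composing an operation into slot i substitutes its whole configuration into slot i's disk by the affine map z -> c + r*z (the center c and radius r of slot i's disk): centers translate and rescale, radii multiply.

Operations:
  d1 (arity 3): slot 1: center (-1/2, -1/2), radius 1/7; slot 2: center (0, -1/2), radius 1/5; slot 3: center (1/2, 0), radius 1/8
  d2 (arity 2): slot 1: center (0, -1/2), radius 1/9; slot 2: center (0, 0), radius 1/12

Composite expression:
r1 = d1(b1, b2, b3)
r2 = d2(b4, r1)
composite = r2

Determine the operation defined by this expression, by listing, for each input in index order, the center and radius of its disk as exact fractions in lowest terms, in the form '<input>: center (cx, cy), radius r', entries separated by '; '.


b1: center (-1/24, -1/24), radius 1/84; b2: center (0, -1/24), radius 1/60; b3: center (1/24, 0), radius 1/96; b4: center (0, -1/2), radius 1/9

Below d2, radii multiply path by path; the b-disk centers shift.
input b4: applying the 1 nested substitution gives center (0, -1/2), radius 1/9
input b1: applying the 2 nested substitutions gives center (-1/24, -1/24), radius 1/84
input b2: applying the 2 nested substitutions gives center (0, -1/24), radius 1/60
input b3: applying the 2 nested substitutions gives center (1/24, 0), radius 1/96


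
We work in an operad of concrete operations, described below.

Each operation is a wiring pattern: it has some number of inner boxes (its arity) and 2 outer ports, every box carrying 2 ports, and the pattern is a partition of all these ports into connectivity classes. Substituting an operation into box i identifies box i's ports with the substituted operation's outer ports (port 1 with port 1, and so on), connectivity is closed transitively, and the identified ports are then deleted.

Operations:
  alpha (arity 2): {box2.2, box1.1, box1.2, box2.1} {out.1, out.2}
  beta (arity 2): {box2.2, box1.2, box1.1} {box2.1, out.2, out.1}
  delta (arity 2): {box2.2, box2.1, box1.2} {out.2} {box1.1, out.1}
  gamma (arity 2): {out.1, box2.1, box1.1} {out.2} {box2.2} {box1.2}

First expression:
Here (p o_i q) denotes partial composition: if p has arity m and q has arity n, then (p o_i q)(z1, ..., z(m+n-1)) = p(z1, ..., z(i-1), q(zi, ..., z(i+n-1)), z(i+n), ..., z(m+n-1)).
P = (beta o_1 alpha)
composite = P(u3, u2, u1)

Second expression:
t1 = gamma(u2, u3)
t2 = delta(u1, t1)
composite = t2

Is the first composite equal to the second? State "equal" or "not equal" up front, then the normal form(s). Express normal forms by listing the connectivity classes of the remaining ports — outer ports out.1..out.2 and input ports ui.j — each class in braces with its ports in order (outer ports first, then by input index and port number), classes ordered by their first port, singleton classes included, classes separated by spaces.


not equal; first: {out.1, out.2, u1.1} {u1.2} {u2.1, u2.2, u3.1, u3.2}; second: {out.1, u1.1} {out.2} {u1.2, u2.1, u3.1} {u2.2} {u3.2}

In normal form, the first expression is {out.1, out.2, u1.1} {u1.2} {u2.1, u2.2, u3.1, u3.2}
In normal form, the second expression is {out.1, u1.1} {out.2} {u1.2, u2.1, u3.1} {u2.2} {u3.2}
The normal forms differ: not equal.


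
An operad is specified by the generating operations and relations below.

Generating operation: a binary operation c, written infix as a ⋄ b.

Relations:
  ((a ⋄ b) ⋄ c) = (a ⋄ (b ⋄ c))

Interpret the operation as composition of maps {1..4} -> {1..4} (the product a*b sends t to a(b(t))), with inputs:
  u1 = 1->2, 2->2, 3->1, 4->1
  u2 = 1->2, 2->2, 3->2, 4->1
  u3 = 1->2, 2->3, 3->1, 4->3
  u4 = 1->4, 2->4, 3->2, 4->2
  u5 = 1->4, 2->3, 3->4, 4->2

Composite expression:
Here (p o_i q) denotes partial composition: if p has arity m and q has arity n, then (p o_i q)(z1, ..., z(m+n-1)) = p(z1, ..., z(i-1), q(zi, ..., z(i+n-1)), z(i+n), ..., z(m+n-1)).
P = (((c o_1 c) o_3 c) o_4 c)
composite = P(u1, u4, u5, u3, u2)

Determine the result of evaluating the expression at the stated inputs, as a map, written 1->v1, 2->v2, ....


1->2, 2->2, 3->2, 4->2

(u1 ⋄ u4) = 1->1, 2->1, 3->2, 4->2
(u3 ⋄ u2) = 1->3, 2->3, 3->3, 4->2
(u5 ⋄ (u3 ⋄ u2)) = 1->4, 2->4, 3->4, 4->3
((u1 ⋄ u4) ⋄ (u5 ⋄ (u3 ⋄ u2))) = 1->2, 2->2, 3->2, 4->2
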